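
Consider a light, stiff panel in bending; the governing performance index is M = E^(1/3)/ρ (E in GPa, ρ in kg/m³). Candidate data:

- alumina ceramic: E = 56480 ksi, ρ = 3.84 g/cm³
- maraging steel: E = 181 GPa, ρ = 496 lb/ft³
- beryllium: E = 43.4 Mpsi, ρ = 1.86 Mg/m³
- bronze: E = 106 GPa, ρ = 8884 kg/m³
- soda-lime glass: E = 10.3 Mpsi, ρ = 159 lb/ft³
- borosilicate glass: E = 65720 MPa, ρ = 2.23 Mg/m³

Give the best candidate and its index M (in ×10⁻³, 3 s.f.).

Putting every candidate on a common basis:
  alumina ceramic: E = 389.4 GPa, ρ = 3840 kg/m³
  maraging steel: E = 181.0 GPa, ρ = 7945 kg/m³
  beryllium: E = 299.2 GPa, ρ = 1860 kg/m³
  bronze: E = 106.0 GPa, ρ = 8884 kg/m³
  soda-lime glass: E = 71.02 GPa, ρ = 2547 kg/m³
  borosilicate glass: E = 65.72 GPa, ρ = 2230 kg/m³
  beryllium: M = 3.60×10⁻³
  alumina ceramic: M = 1.90×10⁻³
  borosilicate glass: M = 1.81×10⁻³
  soda-lime glass: M = 1.63×10⁻³
  maraging steel: M = 0.712×10⁻³
  bronze: M = 0.533×10⁻³
Beryllium ranks first.

beryllium, M = 3.60×10⁻³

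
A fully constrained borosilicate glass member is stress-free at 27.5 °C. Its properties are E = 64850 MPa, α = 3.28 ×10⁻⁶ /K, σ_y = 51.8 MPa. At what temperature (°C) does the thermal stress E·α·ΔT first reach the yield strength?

E = 64850 MPa = 64.85 GPa.
E·α·ΔT = 51.80 MPa ⇒ ΔT = 51.80 / (64.85×10³ × 3.28×10⁻⁶) = 243.5 K.
T = 27.5 + 243.5 = 271.0 °C.

271 °C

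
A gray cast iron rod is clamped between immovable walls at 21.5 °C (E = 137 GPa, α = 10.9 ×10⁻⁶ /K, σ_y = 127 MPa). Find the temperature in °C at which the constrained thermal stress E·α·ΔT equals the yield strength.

E·α·ΔT = 127.0 MPa ⇒ ΔT = 127.0 / (137.0×10³ × 10.9×10⁻⁶) = 85.05 K.
T = 21.5 + 85.05 = 106.5 °C.

107 °C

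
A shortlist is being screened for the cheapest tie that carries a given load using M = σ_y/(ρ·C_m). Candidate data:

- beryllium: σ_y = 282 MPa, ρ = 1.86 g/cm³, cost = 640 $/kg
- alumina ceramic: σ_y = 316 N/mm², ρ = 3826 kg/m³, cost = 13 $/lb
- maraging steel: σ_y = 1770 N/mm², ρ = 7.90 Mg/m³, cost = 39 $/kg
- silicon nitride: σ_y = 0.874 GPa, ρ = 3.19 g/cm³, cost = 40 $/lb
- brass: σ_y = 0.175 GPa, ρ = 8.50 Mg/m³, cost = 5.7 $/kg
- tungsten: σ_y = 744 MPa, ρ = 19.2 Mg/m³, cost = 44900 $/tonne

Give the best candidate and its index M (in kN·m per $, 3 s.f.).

maraging steel, M = 5.74 kN·m per $

Convert each candidate to consistent units, then evaluate M:
  beryllium: σ_y = 282.0 MPa, ρ = 1860 kg/m³, cost = 640.0 $/kg
  alumina ceramic: σ_y = 316.0 MPa, ρ = 3826 kg/m³, cost = 28.66 $/kg
  maraging steel: σ_y = 1770 MPa, ρ = 7900 kg/m³, cost = 39.00 $/kg
  silicon nitride: σ_y = 874.0 MPa, ρ = 3190 kg/m³, cost = 88.18 $/kg
  brass: σ_y = 175.0 MPa, ρ = 8500 kg/m³, cost = 5.700 $/kg
  tungsten: σ_y = 744.0 MPa, ρ = 19200 kg/m³, cost = 44.90 $/kg
  maraging steel: M = 5.74 kN·m per $
  brass: M = 3.61 kN·m per $
  silicon nitride: M = 3.11 kN·m per $
  alumina ceramic: M = 2.88 kN·m per $
  tungsten: M = 0.863 kN·m per $
  beryllium: M = 0.237 kN·m per $
Highest index: maraging steel.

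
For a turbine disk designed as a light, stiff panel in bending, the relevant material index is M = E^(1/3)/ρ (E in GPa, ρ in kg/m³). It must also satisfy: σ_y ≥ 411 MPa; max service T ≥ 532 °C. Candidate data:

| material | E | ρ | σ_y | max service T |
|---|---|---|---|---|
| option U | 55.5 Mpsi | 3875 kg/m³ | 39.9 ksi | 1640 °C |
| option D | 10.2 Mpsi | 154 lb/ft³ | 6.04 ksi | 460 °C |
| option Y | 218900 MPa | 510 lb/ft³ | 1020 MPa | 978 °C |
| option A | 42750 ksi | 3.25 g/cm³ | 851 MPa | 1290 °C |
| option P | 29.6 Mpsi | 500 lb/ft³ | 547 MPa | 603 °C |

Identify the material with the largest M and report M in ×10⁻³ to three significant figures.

Screen on constraints: σ_y ≥ 411 MPa; max service T ≥ 532 °C. Survivors: option Y, option A, option P.
Putting every candidate on a common basis:
  option Y: E = 218.9 GPa, ρ = 8169 kg/m³
  option A: E = 294.8 GPa, ρ = 3250 kg/m³
  option P: E = 204.1 GPa, ρ = 8009 kg/m³
  option A: M = 2.05×10⁻³
  option Y: M = 0.738×10⁻³
  option P: M = 0.735×10⁻³
Option A ranks first.

option A, M = 2.05×10⁻³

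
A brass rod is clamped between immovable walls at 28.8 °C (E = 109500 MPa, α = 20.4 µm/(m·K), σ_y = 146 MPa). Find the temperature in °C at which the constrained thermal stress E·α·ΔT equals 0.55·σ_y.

64.7 °C

E = 109500 MPa = 109.5 GPa.
E·α·ΔT = 80.30 MPa ⇒ ΔT = 80.30 / (109.5×10³ × 20.4×10⁻⁶) = 35.95 K.
T = 28.8 + 35.95 = 64.75 °C.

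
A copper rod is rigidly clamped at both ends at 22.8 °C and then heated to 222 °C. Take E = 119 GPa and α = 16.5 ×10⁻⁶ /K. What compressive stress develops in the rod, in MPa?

ΔT = 199.2 K. Constrained thermal stress σ = E·α·ΔT = 119.0×10³ MPa × 16.5×10⁻⁶ × 199.2 = 391 MPa (compressive).

391 MPa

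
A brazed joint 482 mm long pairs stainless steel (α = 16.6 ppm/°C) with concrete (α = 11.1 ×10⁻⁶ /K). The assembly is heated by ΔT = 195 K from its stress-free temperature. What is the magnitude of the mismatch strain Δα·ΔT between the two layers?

Δα = |16.6 − 11.1|×10⁻⁶/K = 5.50×10⁻⁶/K.
Mismatch strain = Δα·ΔT = 5.50×10⁻⁶ × 195.0 = 1.07×10⁻³.

1.07×10⁻³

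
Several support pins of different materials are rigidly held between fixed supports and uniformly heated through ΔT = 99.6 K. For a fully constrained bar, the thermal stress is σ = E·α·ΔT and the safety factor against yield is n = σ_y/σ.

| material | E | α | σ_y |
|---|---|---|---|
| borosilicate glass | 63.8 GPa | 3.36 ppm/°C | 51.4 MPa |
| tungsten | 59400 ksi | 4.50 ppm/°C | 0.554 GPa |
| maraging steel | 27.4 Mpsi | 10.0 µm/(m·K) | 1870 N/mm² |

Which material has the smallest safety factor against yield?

Per material, after unit conversion:
  borosilicate glass: E = 63.80, α = 3.36, σ_y = 51.40 → σ = 21.4 MPa, n = 2.41
  tungsten: E = 409.5, α = 4.50, σ_y = 554.0 → σ = 184 MPa, n = 3.02
  maraging steel: E = 188.9, α = 10.0, σ_y = 1870 → σ = 188 MPa, n = 9.94
The minimum is borosilicate glass at n = 2.41.

borosilicate glass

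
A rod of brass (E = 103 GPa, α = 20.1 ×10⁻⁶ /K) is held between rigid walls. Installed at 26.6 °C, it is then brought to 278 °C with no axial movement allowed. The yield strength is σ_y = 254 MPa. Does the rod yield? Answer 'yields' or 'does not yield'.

yields

ΔT = 251.4 K. Constrained thermal stress σ = E·α·ΔT = 103.0×10³ MPa × 20.1×10⁻⁶ × 251.4 = 520 MPa (compressive).
Compare to σ_y = 254 MPa: σ ≥ σ_y, so it yields.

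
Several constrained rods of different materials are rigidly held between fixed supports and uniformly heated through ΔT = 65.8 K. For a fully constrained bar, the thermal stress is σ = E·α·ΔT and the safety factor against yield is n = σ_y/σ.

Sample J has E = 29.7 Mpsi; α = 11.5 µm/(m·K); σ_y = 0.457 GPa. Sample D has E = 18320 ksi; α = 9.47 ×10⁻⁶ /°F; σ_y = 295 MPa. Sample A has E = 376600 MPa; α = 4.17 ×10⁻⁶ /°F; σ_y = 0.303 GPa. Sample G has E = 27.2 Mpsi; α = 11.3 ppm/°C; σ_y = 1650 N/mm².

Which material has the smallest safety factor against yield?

With everything in SI (GPa, ×10⁻⁶/K, MPa):
  sample J: E = 204.8, α = 11.5, σ_y = 457.0 → σ = 155 MPa, n = 2.95
  sample D: E = 126.3, α = 17.0, σ_y = 295.0 → σ = 142 MPa, n = 2.08
  sample A: E = 376.6, α = 7.51, σ_y = 303.0 → σ = 186 MPa, n = 1.63
  sample G: E = 187.5, α = 11.3, σ_y = 1650 → σ = 139 MPa, n = 11.8
The minimum is sample A at n = 1.63.

sample A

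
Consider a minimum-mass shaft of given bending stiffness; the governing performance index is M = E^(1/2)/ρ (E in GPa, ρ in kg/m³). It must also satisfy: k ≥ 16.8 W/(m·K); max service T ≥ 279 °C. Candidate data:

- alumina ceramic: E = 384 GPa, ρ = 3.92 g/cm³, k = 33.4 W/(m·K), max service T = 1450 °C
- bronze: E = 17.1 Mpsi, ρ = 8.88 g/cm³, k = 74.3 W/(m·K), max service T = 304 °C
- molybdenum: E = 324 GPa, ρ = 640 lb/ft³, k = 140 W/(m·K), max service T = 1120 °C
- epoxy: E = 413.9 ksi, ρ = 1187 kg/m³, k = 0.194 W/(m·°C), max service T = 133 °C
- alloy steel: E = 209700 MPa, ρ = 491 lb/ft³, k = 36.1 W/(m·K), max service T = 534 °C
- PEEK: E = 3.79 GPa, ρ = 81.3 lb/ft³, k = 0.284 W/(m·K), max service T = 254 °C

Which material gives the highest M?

alumina ceramic

Screen on constraints: k ≥ 16.8 W/(m·K); max service T ≥ 279 °C. Survivors: alumina ceramic, bronze, molybdenum, alloy steel.
Putting every candidate on a common basis:
  alumina ceramic: E = 384.0 GPa, ρ = 3920 kg/m³
  bronze: E = 117.9 GPa, ρ = 8880 kg/m³
  molybdenum: E = 324.0 GPa, ρ = 10250 kg/m³
  alloy steel: E = 209.7 GPa, ρ = 7865 kg/m³
  alumina ceramic: M = 5.00×10⁻³
  alloy steel: M = 1.84×10⁻³
  molybdenum: M = 1.76×10⁻³
  bronze: M = 1.22×10⁻³
The maximum is for alumina ceramic.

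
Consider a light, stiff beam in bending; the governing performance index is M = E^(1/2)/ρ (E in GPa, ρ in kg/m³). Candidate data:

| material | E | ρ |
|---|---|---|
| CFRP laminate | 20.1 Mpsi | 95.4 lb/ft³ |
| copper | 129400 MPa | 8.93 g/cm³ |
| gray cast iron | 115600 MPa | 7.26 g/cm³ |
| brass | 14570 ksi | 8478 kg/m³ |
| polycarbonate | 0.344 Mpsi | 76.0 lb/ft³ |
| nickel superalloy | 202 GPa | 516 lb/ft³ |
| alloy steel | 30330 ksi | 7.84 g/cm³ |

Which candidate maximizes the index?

CFRP laminate

Normalizing units and computing the index:
  CFRP laminate: E = 138.6 GPa, ρ = 1528 kg/m³
  copper: E = 129.4 GPa, ρ = 8930 kg/m³
  gray cast iron: E = 115.6 GPa, ρ = 7260 kg/m³
  brass: E = 100.5 GPa, ρ = 8478 kg/m³
  polycarbonate: E = 2.372 GPa, ρ = 1217 kg/m³
  nickel superalloy: E = 202.0 GPa, ρ = 8266 kg/m³
  alloy steel: E = 209.1 GPa, ρ = 7840 kg/m³
  CFRP laminate: M = 7.70×10⁻³
  alloy steel: M = 1.84×10⁻³
  nickel superalloy: M = 1.72×10⁻³
  gray cast iron: M = 1.48×10⁻³
  copper: M = 1.27×10⁻³
  polycarbonate: M = 1.27×10⁻³
  brass: M = 1.18×10⁻³
Highest index: CFRP laminate.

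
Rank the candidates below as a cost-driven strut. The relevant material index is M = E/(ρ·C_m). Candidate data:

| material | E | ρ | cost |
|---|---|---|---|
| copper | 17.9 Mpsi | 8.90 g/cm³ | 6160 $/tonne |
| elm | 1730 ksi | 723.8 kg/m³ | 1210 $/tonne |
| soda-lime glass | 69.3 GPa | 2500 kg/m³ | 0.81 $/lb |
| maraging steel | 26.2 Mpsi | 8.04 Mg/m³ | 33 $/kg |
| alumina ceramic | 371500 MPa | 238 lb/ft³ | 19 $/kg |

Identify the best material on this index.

soda-lime glass

Putting every candidate on a common basis:
  copper: E = 123.4 GPa, ρ = 8900 kg/m³, cost = 6.160 $/kg
  elm: E = 11.93 GPa, ρ = 723.8 kg/m³, cost = 1.210 $/kg
  soda-lime glass: E = 69.30 GPa, ρ = 2500 kg/m³, cost = 1.786 $/kg
  maraging steel: E = 180.6 GPa, ρ = 8040 kg/m³, cost = 33.00 $/kg
  alumina ceramic: E = 371.5 GPa, ρ = 3812 kg/m³, cost = 19.00 $/kg
  soda-lime glass: M = 15.5 MN·m per $
  elm: M = 13.6 MN·m per $
  alumina ceramic: M = 5.13 MN·m per $
  copper: M = 2.25 MN·m per $
  maraging steel: M = 0.681 MN·m per $
The maximum is for soda-lime glass.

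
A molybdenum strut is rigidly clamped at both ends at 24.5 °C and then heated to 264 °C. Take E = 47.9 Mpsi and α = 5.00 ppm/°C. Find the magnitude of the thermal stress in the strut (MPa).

E = 47.9 Mpsi = 330.3 GPa.
ΔT = 239.5 K. Constrained thermal stress σ = E·α·ΔT = 330.3×10³ MPa × 5.00×10⁻⁶ × 239.5 = 395 MPa (compressive).

395 MPa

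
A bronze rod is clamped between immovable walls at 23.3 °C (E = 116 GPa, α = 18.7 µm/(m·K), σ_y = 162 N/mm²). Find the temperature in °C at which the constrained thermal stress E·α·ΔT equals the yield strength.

σ_y = 162 N/mm² = 162.0 MPa.
E·α·ΔT = 162.0 MPa ⇒ ΔT = 162.0 / (116.0×10³ × 18.7×10⁻⁶) = 74.68 K.
T = 23.3 + 74.68 = 97.98 °C.

98.0 °C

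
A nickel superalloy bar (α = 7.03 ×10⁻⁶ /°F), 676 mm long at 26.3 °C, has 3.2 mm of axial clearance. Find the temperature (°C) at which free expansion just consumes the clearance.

400 °C

α = 7.03×10⁻⁶/°F × 9/5 = 12.7×10⁻⁶/K.
α·L₀·ΔT = 3.2 mm ⇒ ΔT = 3.2 / (12.7×10⁻⁶ × 676.0) = 374.1 K.
T = 26.3 + 374.1 = 400.4 °C.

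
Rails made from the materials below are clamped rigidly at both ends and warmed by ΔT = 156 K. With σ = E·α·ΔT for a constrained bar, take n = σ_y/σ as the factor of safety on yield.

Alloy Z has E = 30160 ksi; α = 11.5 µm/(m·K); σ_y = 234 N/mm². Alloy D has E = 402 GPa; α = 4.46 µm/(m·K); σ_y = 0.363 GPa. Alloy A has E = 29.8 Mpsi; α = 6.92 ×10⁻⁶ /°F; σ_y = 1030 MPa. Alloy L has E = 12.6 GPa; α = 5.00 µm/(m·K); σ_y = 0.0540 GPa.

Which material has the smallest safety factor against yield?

Per material, after unit conversion:
  alloy Z: E = 207.9, α = 11.5, σ_y = 234.0 → σ = 373 MPa, n = 0.627
  alloy D: E = 402.0, α = 4.46, σ_y = 363.0 → σ = 280 MPa, n = 1.30
  alloy A: E = 205.5, α = 12.5, σ_y = 1030 → σ = 399 MPa, n = 2.58
  alloy L: E = 12.60, α = 5.00, σ_y = 54.00 → σ = 9.83 MPa, n = 5.49
Alloy Z has the lowest safety factor, n = 0.627.

alloy Z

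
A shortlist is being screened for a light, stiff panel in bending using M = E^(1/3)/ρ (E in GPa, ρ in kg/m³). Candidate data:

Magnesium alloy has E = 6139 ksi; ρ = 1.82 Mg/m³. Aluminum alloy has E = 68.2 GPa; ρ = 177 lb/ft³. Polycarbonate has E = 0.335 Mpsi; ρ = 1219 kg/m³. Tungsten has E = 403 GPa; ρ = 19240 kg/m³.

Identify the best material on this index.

In SI units:
  magnesium alloy: E = 42.33 GPa, ρ = 1820 kg/m³
  aluminum alloy: E = 68.20 GPa, ρ = 2835 kg/m³
  polycarbonate: E = 2.310 GPa, ρ = 1219 kg/m³
  tungsten: E = 403.0 GPa, ρ = 19240 kg/m³
  magnesium alloy: M = 1.91×10⁻³
  aluminum alloy: M = 1.44×10⁻³
  polycarbonate: M = 1.08×10⁻³
  tungsten: M = 0.384×10⁻³
The maximum is for magnesium alloy.

magnesium alloy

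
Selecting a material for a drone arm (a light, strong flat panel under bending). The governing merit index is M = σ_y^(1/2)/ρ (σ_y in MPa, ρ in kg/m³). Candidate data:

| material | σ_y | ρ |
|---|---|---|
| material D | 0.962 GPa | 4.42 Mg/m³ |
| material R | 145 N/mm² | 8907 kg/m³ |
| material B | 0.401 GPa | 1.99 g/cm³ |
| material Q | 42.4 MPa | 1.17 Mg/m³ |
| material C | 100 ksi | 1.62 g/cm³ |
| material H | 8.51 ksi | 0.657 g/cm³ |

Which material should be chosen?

material C

Convert each candidate to consistent units, then evaluate M:
  material D: σ_y = 962.0 MPa, ρ = 4420 kg/m³
  material R: σ_y = 145.0 MPa, ρ = 8907 kg/m³
  material B: σ_y = 401.0 MPa, ρ = 1990 kg/m³
  material Q: σ_y = 42.40 MPa, ρ = 1170 kg/m³
  material C: σ_y = 689.5 MPa, ρ = 1620 kg/m³
  material H: σ_y = 58.67 MPa, ρ = 657.0 kg/m³
  material C: M = 16.2×10⁻³
  material H: M = 11.7×10⁻³
  material B: M = 10.1×10⁻³
  material D: M = 7.02×10⁻³
  material Q: M = 5.57×10⁻³
  material R: M = 1.35×10⁻³
Material C ranks first.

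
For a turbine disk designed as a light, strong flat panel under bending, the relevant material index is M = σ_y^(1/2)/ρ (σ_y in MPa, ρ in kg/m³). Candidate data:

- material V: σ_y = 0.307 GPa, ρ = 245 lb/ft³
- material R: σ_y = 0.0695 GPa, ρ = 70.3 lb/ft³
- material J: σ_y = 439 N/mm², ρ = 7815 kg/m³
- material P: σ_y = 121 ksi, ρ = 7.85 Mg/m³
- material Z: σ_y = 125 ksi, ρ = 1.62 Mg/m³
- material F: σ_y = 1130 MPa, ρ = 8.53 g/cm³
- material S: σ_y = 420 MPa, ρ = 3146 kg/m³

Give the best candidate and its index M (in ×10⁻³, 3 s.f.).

After converting to SI:
  material V: σ_y = 307.0 MPa, ρ = 3925 kg/m³
  material R: σ_y = 69.50 MPa, ρ = 1126 kg/m³
  material J: σ_y = 439.0 MPa, ρ = 7815 kg/m³
  material P: σ_y = 834.3 MPa, ρ = 7850 kg/m³
  material Z: σ_y = 861.8 MPa, ρ = 1620 kg/m³
  material F: σ_y = 1130 MPa, ρ = 8530 kg/m³
  material S: σ_y = 420.0 MPa, ρ = 3146 kg/m³
  material Z: M = 18.1×10⁻³
  material R: M = 7.40×10⁻³
  material S: M = 6.51×10⁻³
  material V: M = 4.46×10⁻³
  material F: M = 3.94×10⁻³
  material P: M = 3.68×10⁻³
  material J: M = 2.68×10⁻³
Material Z has the largest M.

material Z, M = 18.1×10⁻³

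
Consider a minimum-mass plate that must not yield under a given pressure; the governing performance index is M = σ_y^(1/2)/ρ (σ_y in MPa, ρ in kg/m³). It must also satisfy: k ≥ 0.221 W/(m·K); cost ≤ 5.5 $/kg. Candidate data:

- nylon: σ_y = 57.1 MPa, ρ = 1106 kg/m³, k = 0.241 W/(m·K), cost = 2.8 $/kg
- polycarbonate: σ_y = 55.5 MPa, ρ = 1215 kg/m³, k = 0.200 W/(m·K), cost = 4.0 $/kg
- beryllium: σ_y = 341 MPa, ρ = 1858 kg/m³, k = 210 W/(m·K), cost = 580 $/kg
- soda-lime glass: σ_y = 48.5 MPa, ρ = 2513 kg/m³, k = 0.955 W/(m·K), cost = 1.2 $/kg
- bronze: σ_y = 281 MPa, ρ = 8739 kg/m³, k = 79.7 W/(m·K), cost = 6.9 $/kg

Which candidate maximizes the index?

Screen on constraints: k ≥ 0.221 W/(m·K); cost ≤ 5.5 $/kg. Survivors: nylon, soda-lime glass.
Computing M directly (units already consistent):
  nylon: M = 6.83×10⁻³
  soda-lime glass: M = 2.77×10⁻³
Nylon has the largest M.

nylon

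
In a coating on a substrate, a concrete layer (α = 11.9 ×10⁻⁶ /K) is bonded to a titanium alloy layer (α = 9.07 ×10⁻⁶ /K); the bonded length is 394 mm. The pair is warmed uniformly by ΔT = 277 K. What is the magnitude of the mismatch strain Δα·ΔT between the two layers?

7.84×10⁻⁴

Δα = |11.9 − 9.07|×10⁻⁶/K = 2.83×10⁻⁶/K.
Mismatch strain = Δα·ΔT = 2.83×10⁻⁶ × 277.0 = 7.84×10⁻⁴.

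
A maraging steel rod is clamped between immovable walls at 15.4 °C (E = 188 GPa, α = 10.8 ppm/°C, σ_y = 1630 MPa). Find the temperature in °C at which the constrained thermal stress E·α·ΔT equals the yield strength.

818 °C

E·α·ΔT = 1630 MPa ⇒ ΔT = 1630 / (188.0×10³ × 10.8×10⁻⁶) = 802.8 K.
T = 15.4 + 802.8 = 818.2 °C.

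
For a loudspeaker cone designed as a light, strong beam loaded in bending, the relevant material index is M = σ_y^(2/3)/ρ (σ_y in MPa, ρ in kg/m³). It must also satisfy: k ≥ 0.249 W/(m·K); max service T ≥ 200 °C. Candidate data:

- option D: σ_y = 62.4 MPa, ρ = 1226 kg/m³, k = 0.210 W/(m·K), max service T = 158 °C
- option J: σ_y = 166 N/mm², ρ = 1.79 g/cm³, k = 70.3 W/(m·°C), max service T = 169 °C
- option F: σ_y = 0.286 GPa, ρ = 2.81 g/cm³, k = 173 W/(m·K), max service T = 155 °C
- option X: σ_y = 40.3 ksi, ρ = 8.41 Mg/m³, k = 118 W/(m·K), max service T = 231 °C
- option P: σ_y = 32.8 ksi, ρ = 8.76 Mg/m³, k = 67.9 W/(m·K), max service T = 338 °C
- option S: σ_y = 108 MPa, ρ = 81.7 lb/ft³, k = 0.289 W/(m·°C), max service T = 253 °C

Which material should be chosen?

option S

Screen on constraints: k ≥ 0.249 W/(m·K); max service T ≥ 200 °C. Survivors: option X, option P, option S.
After converting to SI:
  option X: σ_y = 277.9 MPa, ρ = 8410 kg/m³
  option P: σ_y = 226.1 MPa, ρ = 8760 kg/m³
  option S: σ_y = 108.0 MPa, ρ = 1309 kg/m³
  option S: M = 17.3×10⁻³
  option X: M = 5.06×10⁻³
  option P: M = 4.24×10⁻³
Option S has the largest M.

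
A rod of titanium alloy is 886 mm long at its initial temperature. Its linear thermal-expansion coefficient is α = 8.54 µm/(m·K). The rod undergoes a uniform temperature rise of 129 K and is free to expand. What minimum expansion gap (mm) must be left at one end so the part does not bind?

ΔL = α·L₀·ΔT = 8.54×10⁻⁶ × 886 mm × 129.0 K = 0.976 mm.

0.976 mm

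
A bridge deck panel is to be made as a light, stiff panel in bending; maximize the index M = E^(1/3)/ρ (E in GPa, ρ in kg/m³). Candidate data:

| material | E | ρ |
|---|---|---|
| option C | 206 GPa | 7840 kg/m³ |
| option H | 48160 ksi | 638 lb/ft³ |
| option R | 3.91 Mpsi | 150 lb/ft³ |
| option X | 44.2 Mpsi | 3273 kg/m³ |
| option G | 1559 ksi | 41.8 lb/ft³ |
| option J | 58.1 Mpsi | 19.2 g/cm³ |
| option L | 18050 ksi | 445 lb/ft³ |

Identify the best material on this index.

After converting to SI:
  option C: E = 206.0 GPa, ρ = 7840 kg/m³
  option H: E = 332.1 GPa, ρ = 10220 kg/m³
  option R: E = 26.96 GPa, ρ = 2403 kg/m³
  option X: E = 304.7 GPa, ρ = 3273 kg/m³
  option G: E = 10.75 GPa, ρ = 669.6 kg/m³
  option J: E = 400.6 GPa, ρ = 19200 kg/m³
  option L: E = 124.5 GPa, ρ = 7128 kg/m³
  option G: M = 3.30×10⁻³
  option X: M = 2.06×10⁻³
  option R: M = 1.25×10⁻³
  option C: M = 0.753×10⁻³
  option L: M = 0.700×10⁻³
  option H: M = 0.678×10⁻³
  option J: M = 0.384×10⁻³
The maximum is for option G.

option G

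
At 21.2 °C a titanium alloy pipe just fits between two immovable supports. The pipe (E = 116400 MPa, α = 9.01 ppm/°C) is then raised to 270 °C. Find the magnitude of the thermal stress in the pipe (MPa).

E = 116400 MPa = 116.4 GPa.
ΔT = 248.8 K. Constrained thermal stress σ = E·α·ΔT = 116.4×10³ MPa × 9.01×10⁻⁶ × 248.8 = 261 MPa (compressive).

261 MPa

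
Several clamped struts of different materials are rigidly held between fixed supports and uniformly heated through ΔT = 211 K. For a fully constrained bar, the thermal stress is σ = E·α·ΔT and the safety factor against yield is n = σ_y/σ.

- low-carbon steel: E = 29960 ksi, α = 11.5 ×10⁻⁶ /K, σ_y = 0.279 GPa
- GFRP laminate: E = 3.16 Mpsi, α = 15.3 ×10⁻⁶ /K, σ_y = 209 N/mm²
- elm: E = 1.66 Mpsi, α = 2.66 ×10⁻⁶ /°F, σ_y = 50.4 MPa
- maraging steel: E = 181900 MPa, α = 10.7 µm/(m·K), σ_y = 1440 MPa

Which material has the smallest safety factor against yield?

low-carbon steel

Converting E to GPa, α to ×10⁻⁶/K, σ_y to MPa, then σ and n for each:
  low-carbon steel: E = 206.6, α = 11.5, σ_y = 279.0 → σ = 501 MPa, n = 0.557
  GFRP laminate: E = 21.79, α = 15.3, σ_y = 209.0 → σ = 70.3 MPa, n = 2.97
  elm: E = 11.45, α = 4.79, σ_y = 50.40 → σ = 11.6 MPa, n = 4.36
  maraging steel: E = 181.9, α = 10.7, σ_y = 1440 → σ = 411 MPa, n = 3.51
The minimum is low-carbon steel at n = 0.557.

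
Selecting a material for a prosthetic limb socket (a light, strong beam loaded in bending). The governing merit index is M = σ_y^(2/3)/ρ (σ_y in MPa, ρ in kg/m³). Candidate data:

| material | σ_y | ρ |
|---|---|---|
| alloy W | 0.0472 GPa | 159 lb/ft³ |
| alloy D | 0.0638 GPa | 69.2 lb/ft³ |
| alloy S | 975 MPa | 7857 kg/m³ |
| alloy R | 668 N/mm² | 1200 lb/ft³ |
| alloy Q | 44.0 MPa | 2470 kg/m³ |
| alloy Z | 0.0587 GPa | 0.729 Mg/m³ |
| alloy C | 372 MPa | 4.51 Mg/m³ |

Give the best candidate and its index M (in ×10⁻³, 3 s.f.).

After converting to SI:
  alloy W: σ_y = 47.20 MPa, ρ = 2547 kg/m³
  alloy D: σ_y = 63.80 MPa, ρ = 1108 kg/m³
  alloy S: σ_y = 975.0 MPa, ρ = 7857 kg/m³
  alloy R: σ_y = 668.0 MPa, ρ = 19220 kg/m³
  alloy Q: σ_y = 44.00 MPa, ρ = 2470 kg/m³
  alloy Z: σ_y = 58.70 MPa, ρ = 729.0 kg/m³
  alloy C: σ_y = 372.0 MPa, ρ = 4510 kg/m³
  alloy Z: M = 20.7×10⁻³
  alloy D: M = 14.4×10⁻³
  alloy S: M = 12.5×10⁻³
  alloy C: M = 11.5×10⁻³
  alloy W: M = 5.13×10⁻³
  alloy Q: M = 5.05×10⁻³
  alloy R: M = 3.98×10⁻³
Highest index: alloy Z.

alloy Z, M = 20.7×10⁻³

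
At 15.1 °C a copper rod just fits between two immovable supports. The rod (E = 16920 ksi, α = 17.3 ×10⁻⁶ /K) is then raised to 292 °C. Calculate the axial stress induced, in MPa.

E = 16920 ksi = 116.7 GPa.
ΔT = 276.9 K. Constrained thermal stress σ = E·α·ΔT = 116.7×10³ MPa × 17.3×10⁻⁶ × 276.9 = 559 MPa (compressive).

559 MPa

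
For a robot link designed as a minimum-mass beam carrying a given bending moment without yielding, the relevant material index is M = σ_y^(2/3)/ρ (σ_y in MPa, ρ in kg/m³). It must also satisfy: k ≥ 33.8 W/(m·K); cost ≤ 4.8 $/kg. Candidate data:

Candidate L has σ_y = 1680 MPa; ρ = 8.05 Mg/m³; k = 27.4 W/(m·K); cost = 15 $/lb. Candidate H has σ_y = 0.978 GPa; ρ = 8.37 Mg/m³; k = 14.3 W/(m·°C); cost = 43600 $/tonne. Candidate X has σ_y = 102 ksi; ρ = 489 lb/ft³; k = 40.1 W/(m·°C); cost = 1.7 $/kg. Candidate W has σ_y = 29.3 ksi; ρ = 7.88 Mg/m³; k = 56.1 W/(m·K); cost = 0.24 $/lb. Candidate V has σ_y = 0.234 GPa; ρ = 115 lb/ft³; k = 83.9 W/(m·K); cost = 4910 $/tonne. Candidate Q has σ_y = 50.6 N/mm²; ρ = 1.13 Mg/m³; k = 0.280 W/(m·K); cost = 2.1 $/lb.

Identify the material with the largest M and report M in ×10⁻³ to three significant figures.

candidate X, M = 10.1×10⁻³

Screen on constraints: k ≥ 33.8 W/(m·K); cost ≤ 4.8 $/kg. Survivors: candidate X, candidate W.
After converting to SI:
  candidate X: σ_y = 703.3 MPa, ρ = 7833 kg/m³
  candidate W: σ_y = 202.0 MPa, ρ = 7880 kg/m³
  candidate X: M = 10.1×10⁻³
  candidate W: M = 4.37×10⁻³
The maximum is for candidate X.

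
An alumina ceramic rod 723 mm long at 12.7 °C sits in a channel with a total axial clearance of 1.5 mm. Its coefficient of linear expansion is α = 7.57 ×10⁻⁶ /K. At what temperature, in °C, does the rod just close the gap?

287 °C

α·L₀·ΔT = 1.5 mm ⇒ ΔT = 1.5 / (7.57×10⁻⁶ × 723.0) = 274.1 K.
T = 12.7 + 274.1 = 286.8 °C.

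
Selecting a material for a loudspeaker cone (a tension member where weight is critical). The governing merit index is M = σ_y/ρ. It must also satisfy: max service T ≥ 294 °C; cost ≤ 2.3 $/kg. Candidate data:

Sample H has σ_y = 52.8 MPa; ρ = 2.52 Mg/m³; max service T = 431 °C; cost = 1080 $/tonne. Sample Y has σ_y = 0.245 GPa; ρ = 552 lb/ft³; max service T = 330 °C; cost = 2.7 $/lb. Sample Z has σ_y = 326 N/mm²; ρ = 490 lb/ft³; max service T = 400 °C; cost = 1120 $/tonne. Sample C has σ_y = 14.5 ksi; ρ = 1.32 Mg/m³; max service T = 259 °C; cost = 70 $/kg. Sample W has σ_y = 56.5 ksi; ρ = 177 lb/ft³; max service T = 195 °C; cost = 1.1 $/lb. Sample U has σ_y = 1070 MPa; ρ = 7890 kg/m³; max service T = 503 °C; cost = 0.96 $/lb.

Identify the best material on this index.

sample U

Screen on constraints: max service T ≥ 294 °C; cost ≤ 2.3 $/kg. Survivors: sample H, sample Z, sample U.
Normalizing units and computing the index:
  sample H: σ_y = 52.80 MPa, ρ = 2520 kg/m³
  sample Z: σ_y = 326.0 MPa, ρ = 7849 kg/m³
  sample U: σ_y = 1070 MPa, ρ = 7890 kg/m³
  sample U: M = 136 kN·m/kg
  sample Z: M = 41.5 kN·m/kg
  sample H: M = 21.0 kN·m/kg
Sample U has the largest M.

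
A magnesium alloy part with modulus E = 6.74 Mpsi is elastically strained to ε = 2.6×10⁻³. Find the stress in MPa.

E = 6.74 Mpsi = 46.47 GPa.
σ = E·ε = 46470 MPa × 2.6×10⁻³ = 121 MPa.

121 MPa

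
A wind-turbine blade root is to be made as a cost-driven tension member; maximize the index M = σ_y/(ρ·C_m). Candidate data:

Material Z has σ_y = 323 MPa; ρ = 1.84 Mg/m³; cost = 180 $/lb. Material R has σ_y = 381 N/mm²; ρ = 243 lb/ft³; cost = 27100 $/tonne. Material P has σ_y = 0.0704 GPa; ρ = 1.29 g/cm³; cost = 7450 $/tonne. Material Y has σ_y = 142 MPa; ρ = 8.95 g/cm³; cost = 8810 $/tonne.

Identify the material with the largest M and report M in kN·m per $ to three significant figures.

Normalizing units and computing the index:
  material Z: σ_y = 323.0 MPa, ρ = 1840 kg/m³, cost = 396.8 $/kg
  material R: σ_y = 381.0 MPa, ρ = 3892 kg/m³, cost = 27.10 $/kg
  material P: σ_y = 70.40 MPa, ρ = 1290 kg/m³, cost = 7.450 $/kg
  material Y: σ_y = 142.0 MPa, ρ = 8950 kg/m³, cost = 8.810 $/kg
  material P: M = 7.33 kN·m per $
  material R: M = 3.61 kN·m per $
  material Y: M = 1.80 kN·m per $
  material Z: M = 0.442 kN·m per $
The maximum is for material P.

material P, M = 7.33 kN·m per $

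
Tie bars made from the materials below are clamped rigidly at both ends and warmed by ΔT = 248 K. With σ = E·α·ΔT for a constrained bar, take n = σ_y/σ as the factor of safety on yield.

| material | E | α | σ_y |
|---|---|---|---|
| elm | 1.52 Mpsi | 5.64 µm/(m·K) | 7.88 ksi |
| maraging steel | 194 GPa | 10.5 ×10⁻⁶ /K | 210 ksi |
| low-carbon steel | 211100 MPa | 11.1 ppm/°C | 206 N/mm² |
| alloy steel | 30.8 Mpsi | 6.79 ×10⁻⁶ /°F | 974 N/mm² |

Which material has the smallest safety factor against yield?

Per material, after unit conversion:
  elm: E = 10.48, α = 5.64, σ_y = 54.33 → σ = 14.7 MPa, n = 3.71
  maraging steel: E = 194.0, α = 10.5, σ_y = 1448 → σ = 505 MPa, n = 2.87
  low-carbon steel: E = 211.1, α = 11.1, σ_y = 206.0 → σ = 581 MPa, n = 0.354
  alloy steel: E = 212.4, α = 12.2, σ_y = 974.0 → σ = 644 MPa, n = 1.51
Smallest n: low-carbon steel with n = 0.354.

low-carbon steel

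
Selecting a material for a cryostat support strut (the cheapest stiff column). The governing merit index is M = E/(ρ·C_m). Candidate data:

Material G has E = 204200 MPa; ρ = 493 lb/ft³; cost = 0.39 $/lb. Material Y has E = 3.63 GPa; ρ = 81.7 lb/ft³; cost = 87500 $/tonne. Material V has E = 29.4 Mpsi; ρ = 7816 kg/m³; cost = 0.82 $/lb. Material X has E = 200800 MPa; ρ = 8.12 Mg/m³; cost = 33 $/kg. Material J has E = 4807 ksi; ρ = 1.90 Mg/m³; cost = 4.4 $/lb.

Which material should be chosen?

Normalizing units and computing the index:
  material G: E = 204.2 GPa, ρ = 7897 kg/m³, cost = 0.8598 $/kg
  material Y: E = 3.630 GPa, ρ = 1309 kg/m³, cost = 87.50 $/kg
  material V: E = 202.7 GPa, ρ = 7816 kg/m³, cost = 1.808 $/kg
  material X: E = 200.8 GPa, ρ = 8120 kg/m³, cost = 33.00 $/kg
  material J: E = 33.14 GPa, ρ = 1900 kg/m³, cost = 9.700 $/kg
  material G: M = 30.1 MN·m per $
  material V: M = 14.3 MN·m per $
  material J: M = 1.80 MN·m per $
  material X: M = 0.749 MN·m per $
  material Y: M = 0.0317 MN·m per $
Highest index: material G.

material G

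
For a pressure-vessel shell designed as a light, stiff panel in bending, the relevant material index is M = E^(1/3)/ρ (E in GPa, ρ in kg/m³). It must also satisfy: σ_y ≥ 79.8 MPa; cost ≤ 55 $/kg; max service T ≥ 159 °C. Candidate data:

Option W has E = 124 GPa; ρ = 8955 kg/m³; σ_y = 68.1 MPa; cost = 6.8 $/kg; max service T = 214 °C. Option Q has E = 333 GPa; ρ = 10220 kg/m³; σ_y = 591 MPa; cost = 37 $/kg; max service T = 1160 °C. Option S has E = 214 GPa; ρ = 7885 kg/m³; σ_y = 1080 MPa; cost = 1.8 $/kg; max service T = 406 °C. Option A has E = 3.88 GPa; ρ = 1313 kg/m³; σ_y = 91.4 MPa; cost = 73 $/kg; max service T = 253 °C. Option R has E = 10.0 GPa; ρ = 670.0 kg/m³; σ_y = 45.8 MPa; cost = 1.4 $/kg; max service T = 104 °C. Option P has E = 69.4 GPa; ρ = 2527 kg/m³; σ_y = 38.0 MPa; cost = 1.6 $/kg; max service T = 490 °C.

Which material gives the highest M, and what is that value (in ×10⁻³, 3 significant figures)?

Screen on constraints: σ_y ≥ 79.8 MPa; cost ≤ 55 $/kg; max service T ≥ 159 °C. Survivors: option Q, option S.
Per-candidate index values:
  option S: M = 0.759×10⁻³
  option Q: M = 0.678×10⁻³
Option S has the largest M.

option S, M = 0.759×10⁻³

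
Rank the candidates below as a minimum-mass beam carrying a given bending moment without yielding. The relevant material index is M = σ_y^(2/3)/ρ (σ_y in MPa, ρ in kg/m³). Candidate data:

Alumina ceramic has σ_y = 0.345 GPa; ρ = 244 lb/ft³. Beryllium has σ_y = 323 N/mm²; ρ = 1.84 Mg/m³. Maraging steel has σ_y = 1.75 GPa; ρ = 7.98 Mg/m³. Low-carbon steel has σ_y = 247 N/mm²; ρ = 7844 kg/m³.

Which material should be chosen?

Convert each candidate to consistent units, then evaluate M:
  alumina ceramic: σ_y = 345.0 MPa, ρ = 3909 kg/m³
  beryllium: σ_y = 323.0 MPa, ρ = 1840 kg/m³
  maraging steel: σ_y = 1750 MPa, ρ = 7980 kg/m³
  low-carbon steel: σ_y = 247.0 MPa, ρ = 7844 kg/m³
  beryllium: M = 25.6×10⁻³
  maraging steel: M = 18.2×10⁻³
  alumina ceramic: M = 12.6×10⁻³
  low-carbon steel: M = 5.02×10⁻³
Highest index: beryllium.

beryllium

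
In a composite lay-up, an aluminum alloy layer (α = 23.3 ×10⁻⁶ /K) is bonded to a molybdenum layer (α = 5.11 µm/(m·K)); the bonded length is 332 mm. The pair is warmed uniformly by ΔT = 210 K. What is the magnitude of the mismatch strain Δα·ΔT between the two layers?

3.82×10⁻³

Δα = |23.3 − 5.11|×10⁻⁶/K = 18.2×10⁻⁶/K.
Mismatch strain = Δα·ΔT = 18.2×10⁻⁶ × 210.0 = 3.82×10⁻³.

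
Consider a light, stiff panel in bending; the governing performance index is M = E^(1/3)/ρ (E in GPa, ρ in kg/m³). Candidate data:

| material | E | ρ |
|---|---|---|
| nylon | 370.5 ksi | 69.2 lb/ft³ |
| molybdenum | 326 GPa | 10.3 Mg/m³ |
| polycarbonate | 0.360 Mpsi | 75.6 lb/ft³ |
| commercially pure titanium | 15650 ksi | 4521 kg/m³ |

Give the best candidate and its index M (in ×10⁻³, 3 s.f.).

Convert each candidate to consistent units, then evaluate M:
  nylon: E = 2.555 GPa, ρ = 1108 kg/m³
  molybdenum: E = 326.0 GPa, ρ = 10300 kg/m³
  polycarbonate: E = 2.482 GPa, ρ = 1211 kg/m³
  commercially pure titanium: E = 107.9 GPa, ρ = 4521 kg/m³
  nylon: M = 1.23×10⁻³
  polycarbonate: M = 1.12×10⁻³
  commercially pure titanium: M = 1.05×10⁻³
  molybdenum: M = 0.668×10⁻³
Highest index: nylon.

nylon, M = 1.23×10⁻³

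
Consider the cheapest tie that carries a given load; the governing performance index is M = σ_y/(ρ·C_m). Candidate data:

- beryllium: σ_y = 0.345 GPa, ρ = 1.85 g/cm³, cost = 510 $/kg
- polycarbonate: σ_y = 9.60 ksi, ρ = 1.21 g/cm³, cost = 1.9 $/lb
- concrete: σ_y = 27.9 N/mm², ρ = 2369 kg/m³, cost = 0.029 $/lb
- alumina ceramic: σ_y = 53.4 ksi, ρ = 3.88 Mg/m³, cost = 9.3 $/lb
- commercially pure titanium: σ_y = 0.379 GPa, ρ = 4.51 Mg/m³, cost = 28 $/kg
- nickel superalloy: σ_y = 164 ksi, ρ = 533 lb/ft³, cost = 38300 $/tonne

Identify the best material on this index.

concrete

Putting every candidate on a common basis:
  beryllium: σ_y = 345.0 MPa, ρ = 1850 kg/m³, cost = 510.0 $/kg
  polycarbonate: σ_y = 66.19 MPa, ρ = 1210 kg/m³, cost = 4.189 $/kg
  concrete: σ_y = 27.90 MPa, ρ = 2369 kg/m³, cost = 0.06393 $/kg
  alumina ceramic: σ_y = 368.2 MPa, ρ = 3880 kg/m³, cost = 20.50 $/kg
  commercially pure titanium: σ_y = 379.0 MPa, ρ = 4510 kg/m³, cost = 28.00 $/kg
  nickel superalloy: σ_y = 1131 MPa, ρ = 8538 kg/m³, cost = 38.30 $/kg
  concrete: M = 184 kN·m per $
  polycarbonate: M = 13.1 kN·m per $
  alumina ceramic: M = 4.63 kN·m per $
  nickel superalloy: M = 3.46 kN·m per $
  commercially pure titanium: M = 3.00 kN·m per $
  beryllium: M = 0.366 kN·m per $
Concrete has the largest M.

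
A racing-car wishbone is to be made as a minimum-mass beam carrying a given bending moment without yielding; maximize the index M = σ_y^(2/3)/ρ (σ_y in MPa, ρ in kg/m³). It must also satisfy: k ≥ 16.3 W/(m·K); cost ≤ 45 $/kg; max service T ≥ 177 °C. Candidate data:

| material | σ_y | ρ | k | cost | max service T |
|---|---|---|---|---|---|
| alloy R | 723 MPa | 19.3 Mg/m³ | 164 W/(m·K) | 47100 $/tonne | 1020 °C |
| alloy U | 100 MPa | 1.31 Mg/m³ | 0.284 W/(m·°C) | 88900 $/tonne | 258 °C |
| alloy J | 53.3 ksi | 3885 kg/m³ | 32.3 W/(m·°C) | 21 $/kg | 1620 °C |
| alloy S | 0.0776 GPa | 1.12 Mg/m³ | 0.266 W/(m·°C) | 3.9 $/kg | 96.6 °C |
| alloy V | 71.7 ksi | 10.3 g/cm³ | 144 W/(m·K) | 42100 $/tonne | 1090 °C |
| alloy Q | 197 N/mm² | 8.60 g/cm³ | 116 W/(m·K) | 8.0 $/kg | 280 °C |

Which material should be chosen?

alloy J

Screen on constraints: k ≥ 16.3 W/(m·K); cost ≤ 45 $/kg; max service T ≥ 177 °C. Survivors: alloy J, alloy V, alloy Q.
Convert each candidate to consistent units, then evaluate M:
  alloy J: σ_y = 367.5 MPa, ρ = 3885 kg/m³
  alloy V: σ_y = 494.4 MPa, ρ = 10300 kg/m³
  alloy Q: σ_y = 197.0 MPa, ρ = 8600 kg/m³
  alloy J: M = 13.2×10⁻³
  alloy V: M = 6.07×10⁻³
  alloy Q: M = 3.94×10⁻³
Highest index: alloy J.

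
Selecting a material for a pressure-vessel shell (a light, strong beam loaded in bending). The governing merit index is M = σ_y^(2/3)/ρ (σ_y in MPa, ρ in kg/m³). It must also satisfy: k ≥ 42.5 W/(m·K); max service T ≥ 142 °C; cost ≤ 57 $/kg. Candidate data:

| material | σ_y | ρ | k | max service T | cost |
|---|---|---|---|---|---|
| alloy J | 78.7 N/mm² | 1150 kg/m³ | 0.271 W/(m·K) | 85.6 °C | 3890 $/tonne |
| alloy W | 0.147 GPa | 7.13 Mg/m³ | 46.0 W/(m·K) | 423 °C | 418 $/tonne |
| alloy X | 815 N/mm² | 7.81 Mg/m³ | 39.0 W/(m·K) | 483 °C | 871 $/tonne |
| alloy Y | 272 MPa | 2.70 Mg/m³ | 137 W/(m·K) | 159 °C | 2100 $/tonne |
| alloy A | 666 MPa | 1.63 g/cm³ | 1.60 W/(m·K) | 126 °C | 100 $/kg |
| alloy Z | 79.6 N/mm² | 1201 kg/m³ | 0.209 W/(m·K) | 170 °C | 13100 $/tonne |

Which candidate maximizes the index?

alloy Y

Screen on constraints: k ≥ 42.5 W/(m·K); max service T ≥ 142 °C; cost ≤ 57 $/kg. Survivors: alloy W, alloy Y.
Normalizing units and computing the index:
  alloy W: σ_y = 147.0 MPa, ρ = 7130 kg/m³
  alloy Y: σ_y = 272.0 MPa, ρ = 2700 kg/m³
  alloy Y: M = 15.5×10⁻³
  alloy W: M = 3.91×10⁻³
Alloy Y ranks first.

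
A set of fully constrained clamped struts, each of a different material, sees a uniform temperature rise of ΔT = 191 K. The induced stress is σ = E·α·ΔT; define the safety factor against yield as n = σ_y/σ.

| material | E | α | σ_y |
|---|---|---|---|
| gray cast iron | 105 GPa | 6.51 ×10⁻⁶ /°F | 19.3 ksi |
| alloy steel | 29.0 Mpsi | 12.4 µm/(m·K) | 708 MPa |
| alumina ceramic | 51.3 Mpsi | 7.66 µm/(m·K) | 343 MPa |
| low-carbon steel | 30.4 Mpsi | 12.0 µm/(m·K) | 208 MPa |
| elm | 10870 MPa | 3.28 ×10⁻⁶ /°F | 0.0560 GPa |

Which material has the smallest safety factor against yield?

low-carbon steel

Per material, after unit conversion:
  gray cast iron: E = 105.0, α = 11.7, σ_y = 133.1 → σ = 235 MPa, n = 0.566
  alloy steel: E = 199.9, α = 12.4, σ_y = 708.0 → σ = 474 MPa, n = 1.50
  alumina ceramic: E = 353.7, α = 7.66, σ_y = 343.0 → σ = 517 MPa, n = 0.663
  low-carbon steel: E = 209.6, α = 12.0, σ_y = 208.0 → σ = 480 MPa, n = 0.433
  elm: E = 10.87, α = 5.90, σ_y = 56.00 → σ = 12.3 MPa, n = 4.57
Smallest n: low-carbon steel with n = 0.433.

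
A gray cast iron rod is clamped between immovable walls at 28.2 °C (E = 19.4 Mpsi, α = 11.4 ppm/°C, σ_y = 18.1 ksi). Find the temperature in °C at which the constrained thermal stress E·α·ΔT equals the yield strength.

110 °C

E = 19.4 Mpsi = 133.8 GPa.
σ_y = 18.1 ksi = 124.8 MPa.
E·α·ΔT = 124.8 MPa ⇒ ΔT = 124.8 / (133.8×10³ × 11.4×10⁻⁶) = 81.84 K.
T = 28.2 + 81.84 = 110.0 °C.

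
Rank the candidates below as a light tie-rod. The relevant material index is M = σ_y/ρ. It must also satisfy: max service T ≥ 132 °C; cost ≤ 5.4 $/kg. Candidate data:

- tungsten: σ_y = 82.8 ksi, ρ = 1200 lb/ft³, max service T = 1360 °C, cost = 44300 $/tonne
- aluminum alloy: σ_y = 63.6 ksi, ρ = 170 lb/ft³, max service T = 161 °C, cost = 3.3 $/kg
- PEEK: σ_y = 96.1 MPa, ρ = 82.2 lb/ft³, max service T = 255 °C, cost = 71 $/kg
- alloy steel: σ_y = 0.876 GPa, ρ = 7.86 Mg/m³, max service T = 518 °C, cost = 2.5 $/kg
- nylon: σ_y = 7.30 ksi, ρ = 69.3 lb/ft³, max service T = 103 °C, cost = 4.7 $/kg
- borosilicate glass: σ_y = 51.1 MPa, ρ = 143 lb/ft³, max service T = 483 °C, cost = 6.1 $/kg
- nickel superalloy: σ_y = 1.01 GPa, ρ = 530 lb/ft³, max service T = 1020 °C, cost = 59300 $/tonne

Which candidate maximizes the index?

Screen on constraints: max service T ≥ 132 °C; cost ≤ 5.4 $/kg. Survivors: aluminum alloy, alloy steel.
After converting to SI:
  aluminum alloy: σ_y = 438.5 MPa, ρ = 2723 kg/m³
  alloy steel: σ_y = 876.0 MPa, ρ = 7860 kg/m³
  aluminum alloy: M = 161 kN·m/kg
  alloy steel: M = 111 kN·m/kg
The maximum is for aluminum alloy.

aluminum alloy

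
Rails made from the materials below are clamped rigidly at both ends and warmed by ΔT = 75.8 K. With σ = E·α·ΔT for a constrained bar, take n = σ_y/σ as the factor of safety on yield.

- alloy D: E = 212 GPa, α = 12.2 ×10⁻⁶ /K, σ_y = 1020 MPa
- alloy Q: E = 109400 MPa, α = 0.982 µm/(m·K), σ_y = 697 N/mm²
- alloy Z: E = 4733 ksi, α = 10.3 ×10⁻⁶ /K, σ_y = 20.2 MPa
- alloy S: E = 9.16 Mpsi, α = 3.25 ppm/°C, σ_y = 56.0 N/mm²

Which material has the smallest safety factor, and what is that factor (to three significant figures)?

alloy Z, n = 0.793

In consistent units (E in GPa, α in ×10⁻⁶/K, σ_y in MPa):
  alloy D: E = 212.0, α = 12.2, σ_y = 1020 → σ = 196 MPa, n = 5.20
  alloy Q: E = 109.4, α = 0.982, σ_y = 697.0 → σ = 8.14 MPa, n = 85.6
  alloy Z: E = 32.63, α = 10.3, σ_y = 20.20 → σ = 25.5 MPa, n = 0.793
  alloy S: E = 63.16, α = 3.25, σ_y = 56.00 → σ = 15.6 MPa, n = 3.60
Alloy Z has the lowest safety factor, n = 0.793.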